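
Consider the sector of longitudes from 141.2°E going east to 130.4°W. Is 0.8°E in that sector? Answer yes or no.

No

Band width going east from +141.2° to -130.4°: ((-130.4 − 141.2) mod 360) = 88.4°.
Offset of +0.8° east of the west edge: ((0.8 − 141.2) mod 360) = 219.6°.
219.6° > 88.4° ⇒ outside.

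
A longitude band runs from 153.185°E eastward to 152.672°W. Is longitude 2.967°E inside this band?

Band width going east from +153.185° to -152.672°: ((-152.672 − 153.185) mod 360) = 54.143°.
Offset of +2.967° east of the west edge: ((2.967 − 153.185) mod 360) = 209.782°.
209.782° > 54.143° ⇒ outside.

No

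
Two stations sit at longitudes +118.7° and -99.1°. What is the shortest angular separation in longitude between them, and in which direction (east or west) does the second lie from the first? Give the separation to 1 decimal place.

142.2° east

Raw difference: -99.1 − 118.7 = -217.8°.
Normalise into (−180°, 180°]: -217.8° + 360° = 142.2°.
Positive ⇒ the second point lies to the east; separation 142.2°.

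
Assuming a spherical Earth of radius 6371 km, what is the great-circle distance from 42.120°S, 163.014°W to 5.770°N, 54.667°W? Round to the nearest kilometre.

Δλ = -54.667 − -163.014 = 108.347°.
Δφ = 5.770 − -42.120 = 47.890°.
a = sin²(Δφ/2) + cos φ₁ · cos φ₂ · sin²(Δλ/2) = 0.649862.
c = 2·atan2(√a, √(1−a)) = 1.87520 rad → d = 6371·c ≈ 11946.89 km.

11947 km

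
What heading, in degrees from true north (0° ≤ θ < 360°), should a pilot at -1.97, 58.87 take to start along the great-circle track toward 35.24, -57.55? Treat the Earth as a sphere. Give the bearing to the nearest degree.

308°

Δλ = -57.55 − 58.87 = -116.42°.
θ = atan2( sin Δλ · cos φ₂ , cos φ₁ · sin φ₂ − sin φ₁ · cos φ₂ · cos Δλ )
  = atan2(-0.73144, 0.56417) = -52.356° → normalised to [0°, 360°): 307.644°.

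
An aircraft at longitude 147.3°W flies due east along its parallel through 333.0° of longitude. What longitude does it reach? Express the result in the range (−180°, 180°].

Start at -147.3°; shift +333.0° → +185.7°.
+185.7° lies outside (−180°, 180°]; subtract 360° → -174.3°.

174.3°W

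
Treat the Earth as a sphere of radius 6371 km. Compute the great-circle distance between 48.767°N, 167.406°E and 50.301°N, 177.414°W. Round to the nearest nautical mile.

Δλ = -177.414 − 167.406 = -344.820°; wrapped into (−180°, 180°]: 15.180°.
Δφ = 50.301 − 48.767 = 1.534°.
a = sin²(Δφ/2) + cos φ₁ · cos φ₂ · sin²(Δλ/2) = 0.007524.
c = 2·atan2(√a, √(1−a)) = 0.17370 rad → d = 6371·c ≈ 1106.66 km ≈ 597.55 nmi.

598 nmi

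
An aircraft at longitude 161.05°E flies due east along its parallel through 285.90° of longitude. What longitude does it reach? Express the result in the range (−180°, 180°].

86.95°E

Start at +161.05°; shift +285.90° → +446.95°.
+446.95° lies outside (−180°, 180°]; subtract 360° → +86.95°.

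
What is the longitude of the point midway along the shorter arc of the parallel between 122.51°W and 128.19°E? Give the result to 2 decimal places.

177.16°W

Signed shortest Δλ from -122.51° to +128.19° is -109.30°.
Midpoint longitude = -122.51° + (-109.30°)/2 = -122.51° − 54.65° = -177.16°.
(The naïve average (-122.51 + +128.19)/2 = 2.84° is on the wrong side of the globe.)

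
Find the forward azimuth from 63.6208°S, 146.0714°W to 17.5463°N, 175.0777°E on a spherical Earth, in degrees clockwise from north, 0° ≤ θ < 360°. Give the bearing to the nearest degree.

323°

Δλ = 175.0777 − -146.0714 = 321.1491°; wrapped into (−180°, 180°]: -38.8509°.
θ = atan2( sin Δλ · cos φ₂ , cos φ₁ · sin φ₂ − sin φ₁ · cos φ₂ · cos Δλ )
  = atan2(-0.59811, 0.79918) = -36.811° → normalised to [0°, 360°): 323.189°.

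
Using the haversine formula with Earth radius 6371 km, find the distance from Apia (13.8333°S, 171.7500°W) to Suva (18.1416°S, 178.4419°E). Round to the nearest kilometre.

Δλ = 178.4419 − -171.7500 = 350.1919°; wrapped into (−180°, 180°]: -9.8081°.
Δφ = -18.1416 − -13.8333 = -4.3083°.
a = sin²(Δφ/2) + cos φ₁ · cos φ₂ · sin²(Δλ/2) = 0.008156.
c = 2·atan2(√a, √(1−a)) = 0.18087 rad → d = 6371·c ≈ 1152.32 km.

1152 km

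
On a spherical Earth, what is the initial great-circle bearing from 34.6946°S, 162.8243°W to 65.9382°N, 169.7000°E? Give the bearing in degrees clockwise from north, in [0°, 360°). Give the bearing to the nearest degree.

Δλ = 169.7000 − -162.8243 = 332.5243°; wrapped into (−180°, 180°]: -27.4757°.
θ = atan2( sin Δλ · cos φ₂ , cos φ₁ · sin φ₂ − sin φ₁ · cos φ₂ · cos Δλ )
  = atan2(-0.18811, 0.95665) = -11.124° → normalised to [0°, 360°): 348.876°.

349°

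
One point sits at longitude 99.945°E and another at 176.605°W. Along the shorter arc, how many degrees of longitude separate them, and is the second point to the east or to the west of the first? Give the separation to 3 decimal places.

Raw difference: -176.605 − 99.945 = -276.55°.
Normalise into (−180°, 180°]: -276.55° + 360° = 83.45°.
Positive ⇒ the second point lies to the east; separation 83.450°.

83.450° east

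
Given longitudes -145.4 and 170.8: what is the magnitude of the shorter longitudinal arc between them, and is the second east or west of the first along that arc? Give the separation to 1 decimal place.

Raw difference: 170.8 − -145.4 = 316.2°.
Normalise into (−180°, 180°]: 316.2° − 360° = -43.8°.
Negative ⇒ the second point lies to the west; separation 43.8°.

43.8° west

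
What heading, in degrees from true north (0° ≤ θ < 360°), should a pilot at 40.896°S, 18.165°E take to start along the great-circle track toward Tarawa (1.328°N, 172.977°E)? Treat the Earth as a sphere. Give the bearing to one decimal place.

Δλ = 172.977 − 18.165 = 154.812°.
θ = atan2( sin Δλ · cos φ₂ , cos φ₁ · sin φ₂ − sin φ₁ · cos φ₂ · cos Δλ )
  = atan2(0.42548, -0.57476) = 143.489° → normalised to [0°, 360°): 143.489°.

143.5°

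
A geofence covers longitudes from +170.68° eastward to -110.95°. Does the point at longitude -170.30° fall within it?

Band width going east from +170.68° to -110.95°: ((-110.95 − 170.68) mod 360) = 78.37°.
Offset of -170.30° east of the west edge: ((-170.30 − 170.68) mod 360) = 19.02°.
19.02° ≤ 78.37° ⇒ inside.

Yes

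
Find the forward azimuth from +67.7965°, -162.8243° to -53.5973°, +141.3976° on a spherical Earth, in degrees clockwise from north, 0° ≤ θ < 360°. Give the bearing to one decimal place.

218.7°

Δλ = 141.3976 − -162.8243 = 304.2219°; wrapped into (−180°, 180°]: -55.7781°.
θ = atan2( sin Δλ · cos φ₂ , cos φ₁ · sin φ₂ − sin φ₁ · cos φ₂ · cos Δλ )
  = atan2(-0.49071, -0.61317) = -141.330° → normalised to [0°, 360°): 218.670°.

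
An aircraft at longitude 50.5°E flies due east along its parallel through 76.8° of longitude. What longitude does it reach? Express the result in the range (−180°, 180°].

127.3°E

Start at +50.5°; shift +76.8° → +127.3°.
+127.3° already lies in (−180°, 180°].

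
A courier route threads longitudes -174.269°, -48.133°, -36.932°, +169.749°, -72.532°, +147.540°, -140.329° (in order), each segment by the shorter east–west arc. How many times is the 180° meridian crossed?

Leg 1: -174.269° → -48.133°, shortest Δλ = 126.136° (east) — does not cross 180°.
Leg 2: -48.133° → -36.932°, shortest Δλ = 11.201° (east) — does not cross 180°.
Leg 3: -36.932° → +169.749°, shortest Δλ = -153.319° (west) — crosses 180°.
Leg 4: +169.749° → -72.532°, shortest Δλ = 117.719° (east) — crosses 180°.
Leg 5: -72.532° → +147.540°, shortest Δλ = -139.928° (west) — crosses 180°.
Leg 6: +147.540° → -140.329°, shortest Δλ = 72.131° (east) — crosses 180°.
Total crossings: 4.

4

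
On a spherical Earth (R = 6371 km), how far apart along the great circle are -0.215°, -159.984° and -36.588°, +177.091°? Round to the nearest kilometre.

4683 km

Δλ = 177.091 − -159.984 = 337.075°; wrapped into (−180°, 180°]: -22.925°.
Δφ = -36.588 − -0.215 = -36.373°.
a = sin²(Δφ/2) + cos φ₁ · cos φ₂ · sin²(Δλ/2) = 0.129123.
c = 2·atan2(√a, √(1−a)) = 0.73511 rad → d = 6371·c ≈ 4683.42 km.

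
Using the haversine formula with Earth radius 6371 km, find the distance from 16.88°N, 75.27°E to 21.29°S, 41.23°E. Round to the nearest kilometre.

5637 km

Δλ = 41.23 − 75.27 = -34.04°.
Δφ = -21.29 − 16.88 = -38.17°.
a = sin²(Δφ/2) + cos φ₁ · cos φ₂ · sin²(Δλ/2) = 0.183300.
c = 2·atan2(√a, √(1−a)) = 0.88486 rad → d = 6371·c ≈ 5637.42 km.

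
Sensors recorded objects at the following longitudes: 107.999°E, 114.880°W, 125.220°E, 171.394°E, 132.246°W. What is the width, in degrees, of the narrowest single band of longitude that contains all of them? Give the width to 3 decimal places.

137.121°

Sort the longitudes: -132.246°, -114.880°, +107.999°, +125.220°, +171.394°.
Eastward gaps between consecutive values (wrapping around): 17.366°, 222.879°, 17.221°, 46.174°, 56.360°.
Largest gap = 222.879° ⇒ minimal covering band is its complement: 360° − 222.879° = 137.121°.
Band runs from +107.999° eastward to -114.880°, crossing the antimeridian.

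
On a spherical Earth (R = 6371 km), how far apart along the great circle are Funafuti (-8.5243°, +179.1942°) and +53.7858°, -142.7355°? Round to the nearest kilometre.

Δλ = -142.7355 − 179.1942 = -321.9297°; wrapped into (−180°, 180°]: 38.0703°.
Δφ = 53.7858 − -8.5243 = 62.3101°.
a = sin²(Δφ/2) + cos φ₁ · cos φ₂ · sin²(Δλ/2) = 0.329808.
c = 2·atan2(√a, √(1−a)) = 1.22347 rad → d = 6371·c ≈ 7794.74 km.

7795 km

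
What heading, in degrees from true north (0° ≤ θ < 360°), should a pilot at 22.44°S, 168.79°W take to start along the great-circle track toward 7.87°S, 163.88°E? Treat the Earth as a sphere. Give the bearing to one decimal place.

294.7°

Δλ = 163.88 − -168.79 = 332.67°; wrapped into (−180°, 180°]: -27.33°.
θ = atan2( sin Δλ · cos φ₂ , cos φ₁ · sin φ₂ − sin φ₁ · cos φ₂ · cos Δλ )
  = atan2(-0.45479, 0.20936) = -65.282° → normalised to [0°, 360°): 294.718°.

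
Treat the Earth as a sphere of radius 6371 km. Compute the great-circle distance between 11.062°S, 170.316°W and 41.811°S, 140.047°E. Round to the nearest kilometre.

Δλ = 140.047 − -170.316 = 310.363°; wrapped into (−180°, 180°]: -49.637°.
Δφ = -41.811 − -11.062 = -30.749°.
a = sin²(Δφ/2) + cos φ₁ · cos φ₂ · sin²(Δλ/2) = 0.199172.
c = 2·atan2(√a, √(1−a)) = 0.92522 rad → d = 6371·c ≈ 5894.60 km.

5895 km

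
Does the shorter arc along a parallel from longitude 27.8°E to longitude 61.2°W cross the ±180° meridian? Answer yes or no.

No

Signed shortest Δλ = ((-61.2 − 27.8 + 180) mod 360) − 180 = -89.0°.
Going west by 89.0° from +27.8° reaches -61.2° without touching 180°.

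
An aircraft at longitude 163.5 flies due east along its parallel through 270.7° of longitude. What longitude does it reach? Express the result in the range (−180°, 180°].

Start at +163.5°; shift +270.7° → +434.2°.
+434.2° lies outside (−180°, 180°]; subtract 360° → +74.2°.

+74.2°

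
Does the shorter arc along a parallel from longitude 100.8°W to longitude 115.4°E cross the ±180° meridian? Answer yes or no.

Yes

Naïve |115.4 − -100.8| = 216.2° > 180°, so the shorter arc goes the other way round — across 180°.
Signed shortest Δλ = ((115.4 − -100.8 + 180) mod 360) − 180 = -143.8°.
Going west by 143.8° from -100.8° passes through 180° before reaching +115.4°.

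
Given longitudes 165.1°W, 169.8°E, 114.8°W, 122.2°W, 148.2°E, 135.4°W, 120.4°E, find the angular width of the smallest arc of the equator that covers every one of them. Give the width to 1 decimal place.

Sort the longitudes: -165.1°, -135.4°, -122.2°, -114.8°, +120.4°, +148.2°, +169.8°.
Eastward gaps between consecutive values (wrapping around): 29.7°, 13.2°, 7.4°, 235.2°, 27.8°, 21.6°, 25.1°.
Largest gap = 235.2° ⇒ minimal covering band is its complement: 360° − 235.2° = 124.8°.
Band runs from +120.4° eastward to -114.8°, crossing the antimeridian.

124.8°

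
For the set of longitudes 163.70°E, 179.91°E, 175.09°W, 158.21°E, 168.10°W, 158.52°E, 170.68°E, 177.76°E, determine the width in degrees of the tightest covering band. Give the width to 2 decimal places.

Sort the longitudes: -175.09°, -168.10°, +158.21°, +158.52°, +163.70°, +170.68°, +177.76°, +179.91°.
Eastward gaps between consecutive values (wrapping around): 6.99°, 326.31°, 0.31°, 5.18°, 6.98°, 7.08°, 2.15°, 5.00°.
Largest gap = 326.31° ⇒ minimal covering band is its complement: 360° − 326.31° = 33.69°.
Band runs from +158.21° eastward to -168.10°, crossing the antimeridian.

33.69°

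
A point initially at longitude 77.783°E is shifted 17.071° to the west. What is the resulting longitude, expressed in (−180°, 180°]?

Start at +77.783°; shift −17.071° → +60.712°.
+60.712° already lies in (−180°, 180°].

60.712°E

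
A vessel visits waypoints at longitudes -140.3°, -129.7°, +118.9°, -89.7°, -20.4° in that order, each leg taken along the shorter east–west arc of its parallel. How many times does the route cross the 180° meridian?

Leg 1: -140.3° → -129.7°, shortest Δλ = 10.6° (east) — does not cross 180°.
Leg 2: -129.7° → +118.9°, shortest Δλ = -111.4° (west) — crosses 180°.
Leg 3: +118.9° → -89.7°, shortest Δλ = 151.4° (east) — crosses 180°.
Leg 4: -89.7° → -20.4°, shortest Δλ = 69.3° (east) — does not cross 180°.
Total crossings: 2.

2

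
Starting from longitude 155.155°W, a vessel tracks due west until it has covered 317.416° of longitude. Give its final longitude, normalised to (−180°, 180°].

112.571°W

Start at -155.155°; shift −317.416° → -472.571°.
-472.571° lies outside (−180°, 180°]; add 360° → -112.571°.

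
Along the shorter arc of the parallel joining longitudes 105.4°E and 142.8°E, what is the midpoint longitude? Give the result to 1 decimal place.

Signed shortest Δλ from +105.4° to +142.8° is +37.4°.
Midpoint longitude = +105.4° + (+37.4°)/2 = +105.4° + 18.7° = +124.1°.

124.1°E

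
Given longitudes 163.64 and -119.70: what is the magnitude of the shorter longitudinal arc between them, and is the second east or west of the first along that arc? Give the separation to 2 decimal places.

Raw difference: -119.70 − 163.64 = -283.34°.
Normalise into (−180°, 180°]: -283.34° + 360° = 76.66°.
Positive ⇒ the second point lies to the east; separation 76.66°.

76.66° east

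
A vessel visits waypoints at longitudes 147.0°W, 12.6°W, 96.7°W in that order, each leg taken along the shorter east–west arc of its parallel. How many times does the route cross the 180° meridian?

0

Leg 1: -147.0° → -12.6°, shortest Δλ = 134.4° (east) — does not cross 180°.
Leg 2: -12.6° → -96.7°, shortest Δλ = -84.1° (west) — does not cross 180°.
Total crossings: 0.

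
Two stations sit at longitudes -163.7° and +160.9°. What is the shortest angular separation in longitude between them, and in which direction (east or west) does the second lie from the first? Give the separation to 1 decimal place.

35.4° west

Raw difference: 160.9 − -163.7 = 324.6°.
Normalise into (−180°, 180°]: 324.6° − 360° = -35.4°.
Negative ⇒ the second point lies to the west; separation 35.4°.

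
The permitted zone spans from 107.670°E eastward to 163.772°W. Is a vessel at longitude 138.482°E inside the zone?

Yes

Band width going east from +107.670° to -163.772°: ((-163.772 − 107.670) mod 360) = 88.558°.
Offset of +138.482° east of the west edge: ((138.482 − 107.670) mod 360) = 30.812°.
30.812° ≤ 88.558° ⇒ inside.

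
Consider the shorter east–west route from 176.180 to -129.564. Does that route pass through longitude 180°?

Naïve |-129.564 − 176.180| = 305.744° > 180°, so the shorter arc goes the other way round — across 180°.
Signed shortest Δλ = ((-129.564 − 176.180 + 180) mod 360) − 180 = 54.256°.
Going east by 54.256° from +176.180° passes through 180° before reaching -129.564°.

Yes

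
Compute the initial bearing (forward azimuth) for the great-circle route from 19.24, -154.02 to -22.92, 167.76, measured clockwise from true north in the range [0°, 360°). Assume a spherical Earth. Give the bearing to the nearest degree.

Δλ = 167.76 − -154.02 = 321.78°; wrapped into (−180°, 180°]: -38.22°.
θ = atan2( sin Δλ · cos φ₂ , cos φ₁ · sin φ₂ − sin φ₁ · cos φ₂ · cos Δλ )
  = atan2(-0.56984, -0.60614) = -136.768° → normalised to [0°, 360°): 223.232°.

223°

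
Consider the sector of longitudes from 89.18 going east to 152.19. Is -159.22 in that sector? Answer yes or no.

Band width going east from +89.18° to +152.19°: ((152.19 − 89.18) mod 360) = 63.01°.
Offset of -159.22° east of the west edge: ((-159.22 − 89.18) mod 360) = 111.60°.
111.60° > 63.01° ⇒ outside.

No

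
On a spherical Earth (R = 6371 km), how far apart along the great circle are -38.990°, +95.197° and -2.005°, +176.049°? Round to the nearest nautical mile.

Δλ = 176.049 − 95.197 = 80.852°.
Δφ = -2.005 − -38.990 = 36.985°.
a = sin²(Δφ/2) + cos φ₁ · cos φ₂ · sin²(Δλ/2) = 0.427245.
c = 2·atan2(√a, √(1−a)) = 1.42477 rad → d = 6371·c ≈ 9077.20 km ≈ 4901.30 nmi.

4901 nmi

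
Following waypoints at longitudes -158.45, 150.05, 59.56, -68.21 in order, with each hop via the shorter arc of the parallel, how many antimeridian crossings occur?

Leg 1: -158.45° → +150.05°, shortest Δλ = -51.5° (west) — crosses 180°.
Leg 2: +150.05° → +59.56°, shortest Δλ = -90.49° (west) — does not cross 180°.
Leg 3: +59.56° → -68.21°, shortest Δλ = -127.77° (west) — does not cross 180°.
Total crossings: 1.

1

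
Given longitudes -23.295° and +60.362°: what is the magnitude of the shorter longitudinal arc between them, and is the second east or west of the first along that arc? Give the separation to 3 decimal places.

Raw difference: 60.362 − -23.295 = 83.657°.
Normalise into (−180°, 180°]: 83.657° stays 83.657°.
Positive ⇒ the second point lies to the east; separation 83.657°.

83.657° east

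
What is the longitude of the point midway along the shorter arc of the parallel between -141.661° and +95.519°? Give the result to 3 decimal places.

Signed shortest Δλ from -141.661° to +95.519° is -122.820°.
Midpoint longitude = -141.661° + (-122.820°)/2 = -141.661° − 61.410° = -203.071°.
Normalise into (−180°, 180°]: +156.929°.
(The naïve average (-141.661 + +95.519)/2 = -23.071° is on the wrong side of the globe.)

+156.929°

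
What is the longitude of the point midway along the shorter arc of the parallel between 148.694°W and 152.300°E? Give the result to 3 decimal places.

178.197°W

Signed shortest Δλ from -148.694° to +152.300° is -59.006°.
Midpoint longitude = -148.694° + (-59.006°)/2 = -148.694° − 29.503° = -178.197°.
(The naïve average (-148.694 + +152.300)/2 = 1.803° is on the wrong side of the globe.)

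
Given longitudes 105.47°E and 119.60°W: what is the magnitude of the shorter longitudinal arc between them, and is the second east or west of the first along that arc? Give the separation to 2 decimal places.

134.93° east

Raw difference: -119.60 − 105.47 = -225.07°.
Normalise into (−180°, 180°]: -225.07° + 360° = 134.93°.
Positive ⇒ the second point lies to the east; separation 134.93°.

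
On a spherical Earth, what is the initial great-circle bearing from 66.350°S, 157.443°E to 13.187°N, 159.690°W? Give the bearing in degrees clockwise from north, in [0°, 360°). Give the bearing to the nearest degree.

Δλ = -159.690 − 157.443 = -317.133°; wrapped into (−180°, 180°]: 42.867°.
θ = atan2( sin Δλ · cos φ₂ , cos φ₁ · sin φ₂ − sin φ₁ · cos φ₂ · cos Δλ )
  = atan2(0.66236, 0.74519) = 41.632° → normalised to [0°, 360°): 41.632°.

42°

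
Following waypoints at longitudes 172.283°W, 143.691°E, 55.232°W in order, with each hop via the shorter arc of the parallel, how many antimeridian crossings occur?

2

Leg 1: -172.283° → +143.691°, shortest Δλ = -44.026° (west) — crosses 180°.
Leg 2: +143.691° → -55.232°, shortest Δλ = 161.077° (east) — crosses 180°.
Total crossings: 2.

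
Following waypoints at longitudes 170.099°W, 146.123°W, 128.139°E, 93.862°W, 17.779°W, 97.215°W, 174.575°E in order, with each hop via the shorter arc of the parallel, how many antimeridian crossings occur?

Leg 1: -170.099° → -146.123°, shortest Δλ = 23.976° (east) — does not cross 180°.
Leg 2: -146.123° → +128.139°, shortest Δλ = -85.738° (west) — crosses 180°.
Leg 3: +128.139° → -93.862°, shortest Δλ = 137.999° (east) — crosses 180°.
Leg 4: -93.862° → -17.779°, shortest Δλ = 76.083° (east) — does not cross 180°.
Leg 5: -17.779° → -97.215°, shortest Δλ = -79.436° (west) — does not cross 180°.
Leg 6: -97.215° → +174.575°, shortest Δλ = -88.21° (west) — crosses 180°.
Total crossings: 3.

3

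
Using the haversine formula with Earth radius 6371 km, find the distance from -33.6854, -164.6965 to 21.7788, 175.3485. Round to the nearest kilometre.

6520 km

Δλ = 175.3485 − -164.6965 = 340.0450°; wrapped into (−180°, 180°]: -19.9550°.
Δφ = 21.7788 − -33.6854 = 55.4642°.
a = sin²(Δφ/2) + cos φ₁ · cos φ₂ · sin²(Δλ/2) = 0.239736.
c = 2·atan2(√a, √(1−a)) = 1.02333 rad → d = 6371·c ≈ 6519.61 km.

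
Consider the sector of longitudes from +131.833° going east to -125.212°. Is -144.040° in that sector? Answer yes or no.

Yes

Band width going east from +131.833° to -125.212°: ((-125.212 − 131.833) mod 360) = 102.955°.
Offset of -144.040° east of the west edge: ((-144.040 − 131.833) mod 360) = 84.127°.
84.127° ≤ 102.955° ⇒ inside.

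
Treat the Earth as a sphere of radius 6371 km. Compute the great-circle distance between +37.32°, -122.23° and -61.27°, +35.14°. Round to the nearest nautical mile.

9137 nmi

Δλ = 35.14 − -122.23 = 157.37°.
Δφ = -61.27 − 37.32 = -98.59°.
a = sin²(Δφ/2) + cos φ₁ · cos φ₂ · sin²(Δλ/2) = 0.942234.
c = 2·atan2(√a, √(1−a)) = 2.65615 rad → d = 6371·c ≈ 16922.34 km ≈ 9137.33 nmi.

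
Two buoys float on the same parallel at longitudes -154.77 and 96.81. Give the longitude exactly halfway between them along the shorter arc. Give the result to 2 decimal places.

+151.02°

Signed shortest Δλ from -154.77° to +96.81° is -108.42°.
Midpoint longitude = -154.77° + (-108.42°)/2 = -154.77° − 54.21° = -208.98°.
Normalise into (−180°, 180°]: +151.02°.
(The naïve average (-154.77 + +96.81)/2 = -28.98° is on the wrong side of the globe.)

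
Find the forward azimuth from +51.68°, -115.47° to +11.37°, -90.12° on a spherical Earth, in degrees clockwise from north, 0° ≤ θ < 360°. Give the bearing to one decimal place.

143.8°

Δλ = -90.12 − -115.47 = 25.35°.
θ = atan2( sin Δλ · cos φ₂ , cos φ₁ · sin φ₂ − sin φ₁ · cos φ₂ · cos Δλ )
  = atan2(0.41974, -0.57286) = 143.769° → normalised to [0°, 360°): 143.769°.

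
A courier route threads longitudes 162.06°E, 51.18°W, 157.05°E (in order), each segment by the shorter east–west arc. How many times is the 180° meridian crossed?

Leg 1: +162.06° → -51.18°, shortest Δλ = 146.76° (east) — crosses 180°.
Leg 2: -51.18° → +157.05°, shortest Δλ = -151.77° (west) — crosses 180°.
Total crossings: 2.

2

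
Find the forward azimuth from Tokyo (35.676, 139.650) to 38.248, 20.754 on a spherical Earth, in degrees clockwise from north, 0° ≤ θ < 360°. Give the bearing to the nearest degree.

Δλ = 20.754 − 139.650 = -118.896°.
θ = atan2( sin Δλ · cos φ₂ , cos φ₁ · sin φ₂ − sin φ₁ · cos φ₂ · cos Δλ )
  = atan2(-0.68756, 0.72421) = -43.513° → normalised to [0°, 360°): 316.487°.

316°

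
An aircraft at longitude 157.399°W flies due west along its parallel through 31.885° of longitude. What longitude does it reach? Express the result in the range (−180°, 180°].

170.716°E

Start at -157.399°; shift −31.885° → -189.284°.
-189.284° lies outside (−180°, 180°]; add 360° → +170.716°.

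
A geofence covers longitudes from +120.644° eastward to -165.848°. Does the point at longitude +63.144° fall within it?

No

Band width going east from +120.644° to -165.848°: ((-165.848 − 120.644) mod 360) = 73.508°.
Offset of +63.144° east of the west edge: ((63.144 − 120.644) mod 360) = 302.500°.
302.500° > 73.508° ⇒ outside.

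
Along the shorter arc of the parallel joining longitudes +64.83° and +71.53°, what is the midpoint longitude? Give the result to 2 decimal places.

+68.18°

Signed shortest Δλ from +64.83° to +71.53° is +6.70°.
Midpoint longitude = +64.83° + (+6.70°)/2 = +64.83° + 3.35° = +68.18°.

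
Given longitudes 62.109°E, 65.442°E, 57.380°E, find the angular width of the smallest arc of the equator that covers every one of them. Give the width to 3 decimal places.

8.062°

Sort the longitudes: +57.380°, +62.109°, +65.442°.
Eastward gaps between consecutive values (wrapping around): 4.729°, 3.333°, 351.938°.
Largest gap = 351.938° ⇒ minimal covering band is its complement: 360° − 351.938° = 8.062°.
Band runs from +57.380° eastward to +65.442°.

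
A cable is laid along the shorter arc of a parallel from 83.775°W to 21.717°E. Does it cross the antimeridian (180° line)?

Signed shortest Δλ = ((21.717 − -83.775 + 180) mod 360) − 180 = 105.492°.
Going east by 105.492° from -83.775° reaches +21.717° without touching 180°.

No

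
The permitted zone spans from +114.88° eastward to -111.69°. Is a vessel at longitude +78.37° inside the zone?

No

Band width going east from +114.88° to -111.69°: ((-111.69 − 114.88) mod 360) = 133.43°.
Offset of +78.37° east of the west edge: ((78.37 − 114.88) mod 360) = 323.49°.
323.49° > 133.43° ⇒ outside.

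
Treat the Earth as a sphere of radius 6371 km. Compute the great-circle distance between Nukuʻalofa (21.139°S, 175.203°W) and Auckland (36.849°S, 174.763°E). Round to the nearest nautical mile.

1079 nmi

Δλ = 174.763 − -175.203 = 349.966°; wrapped into (−180°, 180°]: -10.034°.
Δφ = -36.849 − -21.139 = -15.710°.
a = sin²(Δφ/2) + cos φ₁ · cos φ₂ · sin²(Δλ/2) = 0.024386.
c = 2·atan2(√a, √(1−a)) = 0.31360 rad → d = 6371·c ≈ 1997.96 km ≈ 1078.81 nmi.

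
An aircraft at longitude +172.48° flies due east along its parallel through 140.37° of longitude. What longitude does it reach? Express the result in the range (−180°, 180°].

Start at +172.48°; shift +140.37° → +312.85°.
+312.85° lies outside (−180°, 180°]; subtract 360° → -47.15°.

-47.15°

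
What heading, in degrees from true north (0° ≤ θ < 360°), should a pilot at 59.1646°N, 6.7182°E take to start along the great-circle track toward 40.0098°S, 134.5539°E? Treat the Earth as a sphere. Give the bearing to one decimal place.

Δλ = 134.5539 − 6.7182 = 127.8357°.
θ = atan2( sin Δλ · cos φ₂ , cos φ₁ · sin φ₂ − sin φ₁ · cos φ₂ · cos Δλ )
  = atan2(0.60491, 0.07387) = 83.038° → normalised to [0°, 360°): 83.038°.

83.0°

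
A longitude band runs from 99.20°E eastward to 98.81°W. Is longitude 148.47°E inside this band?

Band width going east from +99.20° to -98.81°: ((-98.81 − 99.20) mod 360) = 161.99°.
Offset of +148.47° east of the west edge: ((148.47 − 99.20) mod 360) = 49.27°.
49.27° ≤ 161.99° ⇒ inside.

Yes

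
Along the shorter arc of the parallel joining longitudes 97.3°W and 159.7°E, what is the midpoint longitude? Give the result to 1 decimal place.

Signed shortest Δλ from -97.3° to +159.7° is -103.0°.
Midpoint longitude = -97.3° + (-103.0°)/2 = -97.3° − 51.5° = -148.8°.
(The naïve average (-97.3 + +159.7)/2 = 31.2° is on the wrong side of the globe.)

148.8°W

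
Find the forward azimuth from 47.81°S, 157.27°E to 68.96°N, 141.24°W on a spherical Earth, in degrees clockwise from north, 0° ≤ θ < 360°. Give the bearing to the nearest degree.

Δλ = -141.24 − 157.27 = -298.51°; wrapped into (−180°, 180°]: 61.49°.
θ = atan2( sin Δλ · cos φ₂ , cos φ₁ · sin φ₂ − sin φ₁ · cos φ₂ · cos Δλ )
  = atan2(0.31548, 0.75378) = 22.711° → normalised to [0°, 360°): 22.711°.

23°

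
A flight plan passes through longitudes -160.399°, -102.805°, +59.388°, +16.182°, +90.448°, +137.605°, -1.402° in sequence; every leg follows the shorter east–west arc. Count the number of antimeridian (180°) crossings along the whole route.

0

Leg 1: -160.399° → -102.805°, shortest Δλ = 57.594° (east) — does not cross 180°.
Leg 2: -102.805° → +59.388°, shortest Δλ = 162.193° (east) — does not cross 180°.
Leg 3: +59.388° → +16.182°, shortest Δλ = -43.206° (west) — does not cross 180°.
Leg 4: +16.182° → +90.448°, shortest Δλ = 74.266° (east) — does not cross 180°.
Leg 5: +90.448° → +137.605°, shortest Δλ = 47.157° (east) — does not cross 180°.
Leg 6: +137.605° → -1.402°, shortest Δλ = -139.007° (west) — does not cross 180°.
Total crossings: 0.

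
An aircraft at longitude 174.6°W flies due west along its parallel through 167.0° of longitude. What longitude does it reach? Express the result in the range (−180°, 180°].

18.4°E

Start at -174.6°; shift −167.0° → -341.6°.
-341.6° lies outside (−180°, 180°]; add 360° → +18.4°.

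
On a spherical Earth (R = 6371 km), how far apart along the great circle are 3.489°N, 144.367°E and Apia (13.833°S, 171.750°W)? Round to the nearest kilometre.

Δλ = -171.750 − 144.367 = -316.117°; wrapped into (−180°, 180°]: 43.883°.
Δφ = -13.833 − 3.489 = -17.322°.
a = sin²(Δφ/2) + cos φ₁ · cos φ₂ · sin²(Δλ/2) = 0.157998.
c = 2·atan2(√a, √(1−a)) = 0.81756 rad → d = 6371·c ≈ 5208.66 km.

5209 km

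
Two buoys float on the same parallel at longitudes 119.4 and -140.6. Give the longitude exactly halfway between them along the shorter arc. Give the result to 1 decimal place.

Signed shortest Δλ from +119.4° to -140.6° is +100.0°.
Midpoint longitude = +119.4° + (+100.0°)/2 = +119.4° + 50.0° = +169.4°.
(The naïve average (+119.4 + -140.6)/2 = -10.6° is on the wrong side of the globe.)

+169.4°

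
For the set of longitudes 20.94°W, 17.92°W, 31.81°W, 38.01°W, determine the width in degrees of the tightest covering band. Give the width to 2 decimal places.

20.09°

Sort the longitudes: -38.01°, -31.81°, -20.94°, -17.92°.
Eastward gaps between consecutive values (wrapping around): 6.20°, 10.87°, 3.02°, 339.91°.
Largest gap = 339.91° ⇒ minimal covering band is its complement: 360° − 339.91° = 20.09°.
Band runs from -38.01° eastward to -17.92°.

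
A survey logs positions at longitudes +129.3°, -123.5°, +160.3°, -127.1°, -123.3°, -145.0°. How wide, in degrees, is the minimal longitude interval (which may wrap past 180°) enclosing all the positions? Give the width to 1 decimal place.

107.4°

Sort the longitudes: -145.0°, -127.1°, -123.5°, -123.3°, +129.3°, +160.3°.
Eastward gaps between consecutive values (wrapping around): 17.9°, 3.6°, 0.2°, 252.6°, 31.0°, 54.7°.
Largest gap = 252.6° ⇒ minimal covering band is its complement: 360° − 252.6° = 107.4°.
Band runs from +129.3° eastward to -123.3°, crossing the antimeridian.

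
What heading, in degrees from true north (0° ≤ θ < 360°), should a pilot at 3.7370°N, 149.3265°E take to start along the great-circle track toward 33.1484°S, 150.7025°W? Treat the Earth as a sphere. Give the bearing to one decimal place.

128.3°

Δλ = -150.7025 − 149.3265 = -300.0290°; wrapped into (−180°, 180°]: 59.9710°.
θ = atan2( sin Δλ · cos φ₂ , cos φ₁ · sin φ₂ − sin φ₁ · cos φ₂ · cos Δλ )
  = atan2(0.72487, -0.57296) = 128.324° → normalised to [0°, 360°): 128.324°.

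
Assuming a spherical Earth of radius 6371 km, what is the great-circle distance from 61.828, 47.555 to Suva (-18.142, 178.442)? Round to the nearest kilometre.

13857 km

Δλ = 178.442 − 47.555 = 130.887°.
Δφ = -18.142 − 61.828 = -79.970°.
a = sin²(Δφ/2) + cos φ₁ · cos φ₂ · sin²(Δλ/2) = 0.784079.
c = 2·atan2(√a, √(1−a)) = 2.17506 rad → d = 6371·c ≈ 13857.32 km.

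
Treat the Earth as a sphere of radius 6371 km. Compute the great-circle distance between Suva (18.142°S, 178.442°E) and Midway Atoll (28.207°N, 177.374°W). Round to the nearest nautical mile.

2793 nmi

Δλ = -177.374 − 178.442 = -355.816°; wrapped into (−180°, 180°]: 4.184°.
Δφ = 28.207 − -18.142 = 46.349°.
a = sin²(Δφ/2) + cos φ₁ · cos φ₂ · sin²(Δλ/2) = 0.155984.
c = 2·atan2(√a, √(1−a)) = 0.81202 rad → d = 6371·c ≈ 5173.40 km ≈ 2793.41 nmi.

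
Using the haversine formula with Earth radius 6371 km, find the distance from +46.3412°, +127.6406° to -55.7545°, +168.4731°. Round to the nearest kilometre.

Δλ = 168.4731 − 127.6406 = 40.8325°.
Δφ = -55.7545 − 46.3412 = -102.0957°.
a = sin²(Δφ/2) + cos φ₁ · cos φ₂ · sin²(Δλ/2) = 0.652048.
c = 2·atan2(√a, √(1−a)) = 1.87978 rad → d = 6371·c ≈ 11976.11 km.

11976 km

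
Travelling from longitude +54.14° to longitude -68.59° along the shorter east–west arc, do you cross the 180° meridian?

No

Signed shortest Δλ = ((-68.59 − 54.14 + 180) mod 360) − 180 = -122.73°.
Going west by 122.73° from +54.14° reaches -68.59° without touching 180°.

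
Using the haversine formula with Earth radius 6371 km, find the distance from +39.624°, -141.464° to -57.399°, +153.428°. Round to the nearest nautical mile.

Δλ = 153.428 − -141.464 = 294.892°; wrapped into (−180°, 180°]: -65.108°.
Δφ = -57.399 − 39.624 = -97.023°.
a = sin²(Δφ/2) + cos φ₁ · cos φ₂ · sin²(Δλ/2) = 0.681294.
c = 2·atan2(√a, √(1−a)) = 1.94184 rad → d = 6371·c ≈ 12371.47 km ≈ 6680.06 nmi.

6680 nmi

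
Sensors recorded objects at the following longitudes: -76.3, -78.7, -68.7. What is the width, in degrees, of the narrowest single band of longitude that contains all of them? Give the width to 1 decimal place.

10.0°

Sort the longitudes: -78.7°, -76.3°, -68.7°.
Eastward gaps between consecutive values (wrapping around): 2.4°, 7.6°, 350.0°.
Largest gap = 350.0° ⇒ minimal covering band is its complement: 360° − 350.0° = 10.0°.
Band runs from -78.7° eastward to -68.7°.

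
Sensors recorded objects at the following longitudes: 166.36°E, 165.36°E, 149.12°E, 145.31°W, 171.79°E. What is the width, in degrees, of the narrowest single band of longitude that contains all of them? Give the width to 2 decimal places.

65.57°

Sort the longitudes: -145.31°, +149.12°, +165.36°, +166.36°, +171.79°.
Eastward gaps between consecutive values (wrapping around): 294.43°, 16.24°, 1.00°, 5.43°, 42.90°.
Largest gap = 294.43° ⇒ minimal covering band is its complement: 360° − 294.43° = 65.57°.
Band runs from +149.12° eastward to -145.31°, crossing the antimeridian.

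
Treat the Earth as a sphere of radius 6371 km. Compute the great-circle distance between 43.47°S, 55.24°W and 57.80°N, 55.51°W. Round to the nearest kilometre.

11261 km

Δλ = -55.51 − -55.24 = -0.27°.
Δφ = 57.80 − -43.47 = 101.27°.
a = sin²(Δφ/2) + cos φ₁ · cos φ₂ · sin²(Δλ/2) = 0.597718.
c = 2·atan2(√a, √(1−a)) = 1.76750 rad → d = 6371·c ≈ 11260.74 km.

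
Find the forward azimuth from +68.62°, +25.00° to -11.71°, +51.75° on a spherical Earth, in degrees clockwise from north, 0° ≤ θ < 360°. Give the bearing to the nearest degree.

154°

Δλ = 51.75 − 25.00 = 26.75°.
θ = atan2( sin Δλ · cos φ₂ , cos φ₁ · sin φ₂ − sin φ₁ · cos φ₂ · cos Δλ )
  = atan2(0.44073, -0.88821) = 153.609° → normalised to [0°, 360°): 153.609°.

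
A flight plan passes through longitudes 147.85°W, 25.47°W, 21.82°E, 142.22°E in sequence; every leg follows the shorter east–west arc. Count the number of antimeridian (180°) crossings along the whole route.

0

Leg 1: -147.85° → -25.47°, shortest Δλ = 122.38° (east) — does not cross 180°.
Leg 2: -25.47° → +21.82°, shortest Δλ = 47.29° (east) — does not cross 180°.
Leg 3: +21.82° → +142.22°, shortest Δλ = 120.4° (east) — does not cross 180°.
Total crossings: 0.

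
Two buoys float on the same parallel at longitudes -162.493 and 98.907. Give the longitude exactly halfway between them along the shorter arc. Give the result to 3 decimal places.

+148.207°

Signed shortest Δλ from -162.493° to +98.907° is -98.600°.
Midpoint longitude = -162.493° + (-98.600°)/2 = -162.493° − 49.300° = -211.793°.
Normalise into (−180°, 180°]: +148.207°.
(The naïve average (-162.493 + +98.907)/2 = -31.793° is on the wrong side of the globe.)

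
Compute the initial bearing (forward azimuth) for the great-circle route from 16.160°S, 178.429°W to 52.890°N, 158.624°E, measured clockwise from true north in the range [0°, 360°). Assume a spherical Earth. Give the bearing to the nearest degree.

346°

Δλ = 158.624 − -178.429 = 337.053°; wrapped into (−180°, 180°]: -22.947°.
θ = atan2( sin Δλ · cos φ₂ , cos φ₁ · sin φ₂ − sin φ₁ · cos φ₂ · cos Δλ )
  = atan2(-0.23523, 0.92060) = -14.334° → normalised to [0°, 360°): 345.666°.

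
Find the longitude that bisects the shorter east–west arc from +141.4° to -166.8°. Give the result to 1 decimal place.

+167.3°

Signed shortest Δλ from +141.4° to -166.8° is +51.8°.
Midpoint longitude = +141.4° + (+51.8°)/2 = +141.4° + 25.9° = +167.3°.
(The naïve average (+141.4 + -166.8)/2 = -12.7° is on the wrong side of the globe.)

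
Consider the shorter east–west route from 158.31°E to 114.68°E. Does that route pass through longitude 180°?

Signed shortest Δλ = ((114.68 − 158.31 + 180) mod 360) − 180 = -43.63°.
Going west by 43.63° from +158.31° reaches +114.68° without touching 180°.

No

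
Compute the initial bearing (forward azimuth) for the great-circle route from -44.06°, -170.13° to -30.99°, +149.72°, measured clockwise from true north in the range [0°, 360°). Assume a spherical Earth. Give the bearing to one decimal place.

278.8°

Δλ = 149.72 − -170.13 = 319.85°; wrapped into (−180°, 180°]: -40.15°.
θ = atan2( sin Δλ · cos φ₂ , cos φ₁ · sin φ₂ − sin φ₁ · cos φ₂ · cos Δλ )
  = atan2(-0.55275, 0.08566) = -81.190° → normalised to [0°, 360°): 278.810°.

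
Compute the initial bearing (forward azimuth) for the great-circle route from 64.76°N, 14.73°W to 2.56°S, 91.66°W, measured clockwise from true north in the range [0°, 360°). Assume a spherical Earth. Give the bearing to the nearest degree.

Δλ = -91.66 − -14.73 = -76.93°.
θ = atan2( sin Δλ · cos φ₂ , cos φ₁ · sin φ₂ − sin φ₁ · cos φ₂ · cos Δλ )
  = atan2(-0.97312, -0.22339) = -102.929° → normalised to [0°, 360°): 257.071°.

257°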